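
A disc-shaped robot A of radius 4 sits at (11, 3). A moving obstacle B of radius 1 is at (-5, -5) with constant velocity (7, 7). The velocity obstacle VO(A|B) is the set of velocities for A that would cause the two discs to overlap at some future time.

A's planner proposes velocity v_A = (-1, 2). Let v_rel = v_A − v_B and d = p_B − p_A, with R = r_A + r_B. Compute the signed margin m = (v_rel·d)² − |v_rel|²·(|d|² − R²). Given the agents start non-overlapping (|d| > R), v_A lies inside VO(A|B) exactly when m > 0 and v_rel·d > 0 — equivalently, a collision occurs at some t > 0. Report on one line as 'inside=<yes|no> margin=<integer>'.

d = (-16, -8),  |d|² = 320;  R = 4+1 = 5,  c = 320−5² = 295
v_rel = (-8, -5),  |v_rel|² = 89;  v_rel·d = (-8)·(-16) + (-5)·(-8) = 168
89·t² − 336·t + 295 = 0  ⇒  m = 168² − 89·295 = 1969
m = 1969 > 0,  v_rel·d = 168 > 0  ⇒  inside

inside=yes margin=1969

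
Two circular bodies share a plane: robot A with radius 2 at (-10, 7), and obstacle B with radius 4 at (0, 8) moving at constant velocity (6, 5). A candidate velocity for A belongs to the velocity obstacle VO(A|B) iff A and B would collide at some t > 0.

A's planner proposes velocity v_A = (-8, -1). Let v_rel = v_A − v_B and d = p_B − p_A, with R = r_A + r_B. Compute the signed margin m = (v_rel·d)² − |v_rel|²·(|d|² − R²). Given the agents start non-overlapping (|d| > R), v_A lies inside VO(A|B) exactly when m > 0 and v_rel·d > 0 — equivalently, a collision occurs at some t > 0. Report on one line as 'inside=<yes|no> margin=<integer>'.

d = (10, 1),  |d|² = 101;  R = 2+4 = 6,  c = 101−6² = 65
v_rel = (-14, -6),  |v_rel|² = 232;  v_rel·d = (-14)·(10) + (-6)·(1) = -146
232·t² + 292·t + 65 = 0  ⇒  m = (-146)² − 232·65 = 6236
m = 6236 > 0,  v_rel·d = -146 < 0  ⇒  outside

inside=no margin=6236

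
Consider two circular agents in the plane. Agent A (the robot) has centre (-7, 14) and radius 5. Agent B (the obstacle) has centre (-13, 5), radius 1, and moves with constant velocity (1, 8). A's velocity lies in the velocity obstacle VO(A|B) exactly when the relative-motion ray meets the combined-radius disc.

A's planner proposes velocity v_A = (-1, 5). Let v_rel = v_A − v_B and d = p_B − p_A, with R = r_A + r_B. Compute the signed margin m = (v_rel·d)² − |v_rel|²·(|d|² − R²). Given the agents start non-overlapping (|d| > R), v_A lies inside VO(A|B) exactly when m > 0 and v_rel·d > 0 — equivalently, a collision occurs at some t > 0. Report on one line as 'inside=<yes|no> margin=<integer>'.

d = (-6, -9),  |d|² = 117;  R = 5+1 = 6,  c = 117−6² = 81
v_rel = (-2, -3),  |v_rel|² = 13;  v_rel·d = (-2)·(-6) + (-3)·(-9) = 39
13·t² − 78·t + 81 = 0  ⇒  m = 39² − 13·81 = 468
m = 468 > 0,  v_rel·d = 39 > 0  ⇒  inside

inside=yes margin=468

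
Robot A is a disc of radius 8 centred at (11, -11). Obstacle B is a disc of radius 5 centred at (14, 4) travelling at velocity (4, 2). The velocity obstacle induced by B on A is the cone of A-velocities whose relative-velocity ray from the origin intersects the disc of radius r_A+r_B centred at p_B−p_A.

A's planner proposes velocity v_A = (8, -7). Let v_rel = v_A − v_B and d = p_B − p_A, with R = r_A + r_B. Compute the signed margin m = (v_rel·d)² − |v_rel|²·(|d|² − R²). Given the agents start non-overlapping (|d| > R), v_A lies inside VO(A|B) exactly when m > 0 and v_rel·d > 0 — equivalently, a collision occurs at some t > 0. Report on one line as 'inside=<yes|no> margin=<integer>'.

d = (3, 15),  |d|² = 234;  R = 8+5 = 13,  c = 234−13² = 65
v_rel = (4, -9),  |v_rel|² = 97;  v_rel·d = (4)·(3) + (-9)·(15) = -123
97·t² + 246·t + 65 = 0  ⇒  m = (-123)² − 97·65 = 8824
m = 8824 > 0,  v_rel·d = -123 < 0  ⇒  outside

inside=no margin=8824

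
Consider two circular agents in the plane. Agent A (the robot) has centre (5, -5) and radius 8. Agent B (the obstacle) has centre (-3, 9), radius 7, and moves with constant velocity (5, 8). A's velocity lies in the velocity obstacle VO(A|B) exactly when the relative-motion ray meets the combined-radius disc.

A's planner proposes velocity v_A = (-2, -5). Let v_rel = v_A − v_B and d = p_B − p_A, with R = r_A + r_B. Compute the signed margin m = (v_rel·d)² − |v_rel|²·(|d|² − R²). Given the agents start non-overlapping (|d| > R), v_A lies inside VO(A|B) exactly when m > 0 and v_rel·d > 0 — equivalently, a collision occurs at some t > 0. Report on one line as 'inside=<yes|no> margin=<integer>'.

d = (-8, 14),  |d|² = 260;  R = 8+7 = 15,  c = 260−15² = 35
v_rel = (-7, -13),  |v_rel|² = 218;  v_rel·d = (-7)·(-8) + (-13)·(14) = -126
218·t² + 252·t + 35 = 0  ⇒  m = (-126)² − 218·35 = 8246
m = 8246 > 0,  v_rel·d = -126 < 0  ⇒  outside

inside=no margin=8246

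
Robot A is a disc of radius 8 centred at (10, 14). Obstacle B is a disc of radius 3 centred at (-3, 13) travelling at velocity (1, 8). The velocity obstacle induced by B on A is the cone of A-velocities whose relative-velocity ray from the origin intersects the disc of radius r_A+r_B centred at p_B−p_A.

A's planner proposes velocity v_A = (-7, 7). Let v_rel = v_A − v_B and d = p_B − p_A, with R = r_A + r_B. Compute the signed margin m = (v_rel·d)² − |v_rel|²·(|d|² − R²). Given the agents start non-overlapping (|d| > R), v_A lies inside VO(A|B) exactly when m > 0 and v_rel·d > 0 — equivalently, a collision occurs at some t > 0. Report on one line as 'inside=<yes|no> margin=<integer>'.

d = (-13, -1),  |d|² = 170;  R = 8+3 = 11,  c = 170−11² = 49
v_rel = (-8, -1),  |v_rel|² = 65;  v_rel·d = (-8)·(-13) + (-1)·(-1) = 105
65·t² − 210·t + 49 = 0  ⇒  m = 105² − 65·49 = 7840
m = 7840 > 0,  v_rel·d = 105 > 0  ⇒  inside

inside=yes margin=7840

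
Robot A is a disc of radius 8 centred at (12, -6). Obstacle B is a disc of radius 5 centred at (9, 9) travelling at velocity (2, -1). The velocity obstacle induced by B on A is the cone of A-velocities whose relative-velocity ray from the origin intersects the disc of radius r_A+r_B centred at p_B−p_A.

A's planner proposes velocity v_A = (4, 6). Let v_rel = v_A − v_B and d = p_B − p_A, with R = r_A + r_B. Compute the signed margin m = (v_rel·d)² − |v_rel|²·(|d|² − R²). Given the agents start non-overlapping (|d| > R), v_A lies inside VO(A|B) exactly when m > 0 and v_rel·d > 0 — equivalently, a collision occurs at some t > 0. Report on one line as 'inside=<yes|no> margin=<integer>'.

d = (-3, 15),  |d|² = 234;  R = 8+5 = 13,  c = 234−13² = 65
v_rel = (2, 7),  |v_rel|² = 53;  v_rel·d = (2)·(-3) + (7)·(15) = 99
53·t² − 198·t + 65 = 0  ⇒  m = 99² − 53·65 = 6356
m = 6356 > 0,  v_rel·d = 99 > 0  ⇒  inside

inside=yes margin=6356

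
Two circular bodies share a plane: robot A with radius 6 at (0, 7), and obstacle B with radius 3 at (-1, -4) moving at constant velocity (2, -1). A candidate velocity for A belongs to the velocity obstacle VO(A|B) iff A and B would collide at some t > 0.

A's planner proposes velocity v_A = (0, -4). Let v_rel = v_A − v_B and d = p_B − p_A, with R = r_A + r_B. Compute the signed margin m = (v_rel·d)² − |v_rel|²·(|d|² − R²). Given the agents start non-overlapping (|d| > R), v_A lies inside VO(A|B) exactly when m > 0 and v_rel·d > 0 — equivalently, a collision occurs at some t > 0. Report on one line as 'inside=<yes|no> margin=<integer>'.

d = (-1, -11),  |d|² = 122;  R = 6+3 = 9,  c = 122−9² = 41
v_rel = (-2, -3),  |v_rel|² = 13;  v_rel·d = (-2)·(-1) + (-3)·(-11) = 35
13·t² − 70·t + 41 = 0  ⇒  m = 35² − 13·41 = 692
m = 692 > 0,  v_rel·d = 35 > 0  ⇒  inside

inside=yes margin=692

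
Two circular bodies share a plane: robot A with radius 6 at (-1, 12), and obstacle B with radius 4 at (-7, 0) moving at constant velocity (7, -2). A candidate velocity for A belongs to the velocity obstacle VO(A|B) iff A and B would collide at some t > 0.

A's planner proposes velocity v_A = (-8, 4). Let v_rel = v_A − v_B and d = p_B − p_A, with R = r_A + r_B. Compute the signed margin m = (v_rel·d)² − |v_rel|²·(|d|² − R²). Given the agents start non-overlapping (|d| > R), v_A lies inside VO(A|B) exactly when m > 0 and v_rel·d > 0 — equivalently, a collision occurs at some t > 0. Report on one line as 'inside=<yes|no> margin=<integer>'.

d = (-6, -12),  |d|² = 180;  R = 6+4 = 10,  c = 180−10² = 80
v_rel = (-15, 6),  |v_rel|² = 261;  v_rel·d = (-15)·(-6) + (6)·(-12) = 18
261·t² − 36·t + 80 = 0  ⇒  m = 18² − 261·80 = -20556
m = -20556 < 0,  v_rel·d = 18 > 0  ⇒  outside

inside=no margin=-20556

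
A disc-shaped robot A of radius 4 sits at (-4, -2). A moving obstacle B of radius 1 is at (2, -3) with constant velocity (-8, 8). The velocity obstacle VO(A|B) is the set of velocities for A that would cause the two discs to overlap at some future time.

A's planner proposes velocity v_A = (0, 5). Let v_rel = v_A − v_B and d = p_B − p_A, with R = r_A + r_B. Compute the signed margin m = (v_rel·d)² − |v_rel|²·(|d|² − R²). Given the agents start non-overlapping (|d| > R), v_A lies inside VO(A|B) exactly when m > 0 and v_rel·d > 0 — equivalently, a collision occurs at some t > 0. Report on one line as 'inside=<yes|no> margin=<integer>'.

d = (6, -1),  |d|² = 37;  R = 4+1 = 5,  c = 37−5² = 12
v_rel = (8, -3),  |v_rel|² = 73;  v_rel·d = (8)·(6) + (-3)·(-1) = 51
73·t² − 102·t + 12 = 0  ⇒  m = 51² − 73·12 = 1725
m = 1725 > 0,  v_rel·d = 51 > 0  ⇒  inside

inside=yes margin=1725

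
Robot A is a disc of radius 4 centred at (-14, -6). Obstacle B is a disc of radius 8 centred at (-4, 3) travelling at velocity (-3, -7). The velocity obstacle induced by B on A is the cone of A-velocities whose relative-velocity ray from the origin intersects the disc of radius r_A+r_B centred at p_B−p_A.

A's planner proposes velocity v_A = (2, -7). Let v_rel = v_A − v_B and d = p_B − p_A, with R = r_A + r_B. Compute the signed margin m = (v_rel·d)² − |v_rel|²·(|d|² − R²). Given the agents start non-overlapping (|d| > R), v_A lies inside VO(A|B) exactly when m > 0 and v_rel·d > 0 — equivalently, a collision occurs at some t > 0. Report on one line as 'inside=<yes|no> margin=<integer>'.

d = (10, 9),  |d|² = 181;  R = 4+8 = 12,  c = 181−12² = 37
v_rel = (5, 0),  |v_rel|² = 25;  v_rel·d = (5)·(10) + (0)·(9) = 50
25·t² − 100·t + 37 = 0  ⇒  m = 50² − 25·37 = 1575
m = 1575 > 0,  v_rel·d = 50 > 0  ⇒  inside

inside=yes margin=1575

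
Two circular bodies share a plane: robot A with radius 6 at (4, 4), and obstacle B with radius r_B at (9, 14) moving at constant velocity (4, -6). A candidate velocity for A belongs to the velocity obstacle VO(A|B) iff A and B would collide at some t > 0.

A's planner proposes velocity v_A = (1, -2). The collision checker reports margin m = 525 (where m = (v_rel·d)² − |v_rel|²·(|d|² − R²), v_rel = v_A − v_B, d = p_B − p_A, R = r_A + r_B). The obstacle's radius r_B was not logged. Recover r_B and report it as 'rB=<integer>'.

m = 525
d = (5, 10);  v_rel = (-3, 4),  |v_rel|² = 25
v_rel×d = (-3)·(10) − (4)·(5) = -50
since m = R²·25 − (-50)²:  R² = (2500 + 525) / 25 = 121
R = √121 = 11  ⇒  r_B = 11 − 6 = 5

rB=5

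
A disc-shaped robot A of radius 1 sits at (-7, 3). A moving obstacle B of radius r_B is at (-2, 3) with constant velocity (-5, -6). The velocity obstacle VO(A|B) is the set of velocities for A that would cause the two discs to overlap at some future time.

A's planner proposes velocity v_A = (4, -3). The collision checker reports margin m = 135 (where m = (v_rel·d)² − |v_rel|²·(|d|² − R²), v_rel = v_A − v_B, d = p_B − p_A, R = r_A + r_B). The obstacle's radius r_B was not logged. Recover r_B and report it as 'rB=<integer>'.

m = 135
d = (5, 0);  v_rel = (9, 3),  |v_rel|² = 90
v_rel×d = (9)·(0) − (3)·(5) = -15
since m = R²·90 − (-15)²:  R² = (225 + 135) / 90 = 4
R = √4 = 2  ⇒  r_B = 2 − 1 = 1

rB=1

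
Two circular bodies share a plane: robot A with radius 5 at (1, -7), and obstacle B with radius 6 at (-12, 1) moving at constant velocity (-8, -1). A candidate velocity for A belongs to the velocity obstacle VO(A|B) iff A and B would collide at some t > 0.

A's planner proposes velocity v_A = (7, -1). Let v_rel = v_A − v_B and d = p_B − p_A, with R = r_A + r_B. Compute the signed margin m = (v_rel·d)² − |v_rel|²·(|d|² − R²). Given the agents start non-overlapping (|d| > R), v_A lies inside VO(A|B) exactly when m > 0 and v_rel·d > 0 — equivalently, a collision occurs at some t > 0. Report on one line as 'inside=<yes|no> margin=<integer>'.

d = (-13, 8),  |d|² = 233;  R = 5+6 = 11,  c = 233−11² = 112
v_rel = (15, 0),  |v_rel|² = 225;  v_rel·d = (15)·(-13) + (0)·(8) = -195
225·t² + 390·t + 112 = 0  ⇒  m = (-195)² − 225·112 = 12825
m = 12825 > 0,  v_rel·d = -195 < 0  ⇒  outside

inside=no margin=12825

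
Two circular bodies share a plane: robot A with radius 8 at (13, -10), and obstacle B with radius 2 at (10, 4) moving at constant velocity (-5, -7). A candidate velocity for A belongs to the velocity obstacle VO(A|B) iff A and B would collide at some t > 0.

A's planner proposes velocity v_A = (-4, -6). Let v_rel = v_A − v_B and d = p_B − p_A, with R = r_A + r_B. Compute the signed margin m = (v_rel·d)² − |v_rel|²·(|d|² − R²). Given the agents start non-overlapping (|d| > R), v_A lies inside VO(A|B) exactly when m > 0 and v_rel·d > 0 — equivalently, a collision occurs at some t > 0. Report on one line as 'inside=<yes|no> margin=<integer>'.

d = (-3, 14),  |d|² = 205;  R = 8+2 = 10,  c = 205−10² = 105
v_rel = (1, 1),  |v_rel|² = 2;  v_rel·d = (1)·(-3) + (1)·(14) = 11
2·t² − 22·t + 105 = 0  ⇒  m = 11² − 2·105 = -89
m = -89 < 0,  v_rel·d = 11 > 0  ⇒  outside

inside=no margin=-89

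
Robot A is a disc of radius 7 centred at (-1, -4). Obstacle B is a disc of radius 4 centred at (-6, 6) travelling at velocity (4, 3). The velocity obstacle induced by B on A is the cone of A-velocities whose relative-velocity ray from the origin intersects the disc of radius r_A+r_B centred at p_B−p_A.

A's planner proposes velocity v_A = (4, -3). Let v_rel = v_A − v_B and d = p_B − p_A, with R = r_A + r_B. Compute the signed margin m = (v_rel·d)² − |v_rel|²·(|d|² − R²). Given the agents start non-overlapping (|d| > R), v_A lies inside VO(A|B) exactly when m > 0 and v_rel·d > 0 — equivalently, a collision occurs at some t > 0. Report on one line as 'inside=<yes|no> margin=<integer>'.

d = (-5, 10),  |d|² = 125;  R = 7+4 = 11,  c = 125−11² = 4
v_rel = (0, -6),  |v_rel|² = 36;  v_rel·d = (0)·(-5) + (-6)·(10) = -60
36·t² + 120·t + 4 = 0  ⇒  m = (-60)² − 36·4 = 3456
m = 3456 > 0,  v_rel·d = -60 < 0  ⇒  outside

inside=no margin=3456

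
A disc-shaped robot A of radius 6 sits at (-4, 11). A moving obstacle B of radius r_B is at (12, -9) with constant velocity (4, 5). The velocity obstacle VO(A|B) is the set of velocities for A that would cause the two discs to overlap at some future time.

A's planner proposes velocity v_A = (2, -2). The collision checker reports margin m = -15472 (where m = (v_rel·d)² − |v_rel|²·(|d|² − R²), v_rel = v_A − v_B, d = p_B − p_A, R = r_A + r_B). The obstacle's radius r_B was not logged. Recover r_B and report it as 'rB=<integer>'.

m = -15472
d = (16, -20);  v_rel = (-2, -7),  |v_rel|² = 53
v_rel×d = (-2)·(-20) − (-7)·(16) = 152
since m = R²·53 − 152²:  R² = (23104 + -15472) / 53 = 144
R = √144 = 12  ⇒  r_B = 12 − 6 = 6

rB=6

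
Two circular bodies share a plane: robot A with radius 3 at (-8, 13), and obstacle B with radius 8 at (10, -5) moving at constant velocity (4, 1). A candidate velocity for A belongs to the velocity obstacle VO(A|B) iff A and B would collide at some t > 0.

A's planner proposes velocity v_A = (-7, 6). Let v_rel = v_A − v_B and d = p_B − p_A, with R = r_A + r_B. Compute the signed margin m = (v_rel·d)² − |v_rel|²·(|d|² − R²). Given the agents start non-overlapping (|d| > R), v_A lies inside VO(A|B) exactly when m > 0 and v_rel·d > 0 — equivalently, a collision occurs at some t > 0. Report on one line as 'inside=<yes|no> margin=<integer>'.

d = (18, -18),  |d|² = 648;  R = 3+8 = 11,  c = 648−11² = 527
v_rel = (-11, 5),  |v_rel|² = 146;  v_rel·d = (-11)·(18) + (5)·(-18) = -288
146·t² + 576·t + 527 = 0  ⇒  m = (-288)² − 146·527 = 6002
m = 6002 > 0,  v_rel·d = -288 < 0  ⇒  outside

inside=no margin=6002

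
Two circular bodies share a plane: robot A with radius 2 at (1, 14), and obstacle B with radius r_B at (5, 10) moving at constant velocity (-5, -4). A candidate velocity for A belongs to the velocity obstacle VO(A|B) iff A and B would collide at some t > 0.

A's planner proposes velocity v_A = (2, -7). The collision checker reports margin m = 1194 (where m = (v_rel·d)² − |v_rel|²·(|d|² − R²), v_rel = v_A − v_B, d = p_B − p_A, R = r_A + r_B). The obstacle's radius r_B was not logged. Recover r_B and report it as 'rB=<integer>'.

m = 1194
d = (4, -4);  v_rel = (7, -3),  |v_rel|² = 58
v_rel×d = (7)·(-4) − (-3)·(4) = -16
since m = R²·58 − (-16)²:  R² = (256 + 1194) / 58 = 25
R = √25 = 5  ⇒  r_B = 5 − 2 = 3

rB=3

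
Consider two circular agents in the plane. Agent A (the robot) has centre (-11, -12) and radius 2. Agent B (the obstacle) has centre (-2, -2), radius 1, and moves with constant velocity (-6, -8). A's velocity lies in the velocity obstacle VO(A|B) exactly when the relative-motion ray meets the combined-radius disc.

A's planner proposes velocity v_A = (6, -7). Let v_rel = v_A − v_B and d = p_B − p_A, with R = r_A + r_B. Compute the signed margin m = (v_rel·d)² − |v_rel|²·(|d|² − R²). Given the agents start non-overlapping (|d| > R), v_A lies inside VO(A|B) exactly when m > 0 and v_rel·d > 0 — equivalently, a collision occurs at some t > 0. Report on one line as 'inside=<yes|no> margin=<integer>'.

d = (9, 10),  |d|² = 181;  R = 2+1 = 3,  c = 181−3² = 172
v_rel = (12, 1),  |v_rel|² = 145;  v_rel·d = (12)·(9) + (1)·(10) = 118
145·t² − 236·t + 172 = 0  ⇒  m = 118² − 145·172 = -11016
m = -11016 < 0,  v_rel·d = 118 > 0  ⇒  outside

inside=no margin=-11016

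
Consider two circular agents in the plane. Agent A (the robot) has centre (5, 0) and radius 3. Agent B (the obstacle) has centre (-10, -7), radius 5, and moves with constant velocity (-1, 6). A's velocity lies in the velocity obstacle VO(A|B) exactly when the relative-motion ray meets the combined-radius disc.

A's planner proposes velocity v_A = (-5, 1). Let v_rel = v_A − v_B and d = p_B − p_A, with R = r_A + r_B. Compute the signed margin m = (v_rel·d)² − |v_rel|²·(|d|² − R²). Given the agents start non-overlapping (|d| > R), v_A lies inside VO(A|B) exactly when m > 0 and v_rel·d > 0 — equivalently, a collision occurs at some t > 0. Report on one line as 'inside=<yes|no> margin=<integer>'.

d = (-15, -7),  |d|² = 274;  R = 3+5 = 8,  c = 274−8² = 210
v_rel = (-4, -5),  |v_rel|² = 41;  v_rel·d = (-4)·(-15) + (-5)·(-7) = 95
41·t² − 190·t + 210 = 0  ⇒  m = 95² − 41·210 = 415
m = 415 > 0,  v_rel·d = 95 > 0  ⇒  inside

inside=yes margin=415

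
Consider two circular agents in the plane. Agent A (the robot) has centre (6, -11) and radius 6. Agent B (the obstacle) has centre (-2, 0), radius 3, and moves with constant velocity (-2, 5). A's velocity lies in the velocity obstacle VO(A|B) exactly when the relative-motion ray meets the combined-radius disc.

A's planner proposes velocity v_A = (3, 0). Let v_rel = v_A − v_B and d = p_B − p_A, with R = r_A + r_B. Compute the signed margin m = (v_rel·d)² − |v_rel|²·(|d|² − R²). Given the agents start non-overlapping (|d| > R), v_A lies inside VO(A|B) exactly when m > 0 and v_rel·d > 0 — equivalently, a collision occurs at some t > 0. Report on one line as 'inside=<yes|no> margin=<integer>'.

d = (-8, 11),  |d|² = 185;  R = 6+3 = 9,  c = 185−9² = 104
v_rel = (5, -5),  |v_rel|² = 50;  v_rel·d = (5)·(-8) + (-5)·(11) = -95
50·t² + 190·t + 104 = 0  ⇒  m = (-95)² − 50·104 = 3825
m = 3825 > 0,  v_rel·d = -95 < 0  ⇒  outside

inside=no margin=3825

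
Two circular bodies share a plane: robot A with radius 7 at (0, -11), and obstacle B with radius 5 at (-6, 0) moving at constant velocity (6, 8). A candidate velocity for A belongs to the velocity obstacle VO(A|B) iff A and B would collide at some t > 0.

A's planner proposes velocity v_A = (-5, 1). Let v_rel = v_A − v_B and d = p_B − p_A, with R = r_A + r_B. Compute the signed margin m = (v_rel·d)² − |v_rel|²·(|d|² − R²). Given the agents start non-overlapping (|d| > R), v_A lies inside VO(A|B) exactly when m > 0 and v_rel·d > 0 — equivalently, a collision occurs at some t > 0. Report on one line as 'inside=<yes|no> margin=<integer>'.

d = (-6, 11),  |d|² = 157;  R = 7+5 = 12,  c = 157−12² = 13
v_rel = (-11, -7),  |v_rel|² = 170;  v_rel·d = (-11)·(-6) + (-7)·(11) = -11
170·t² + 22·t + 13 = 0  ⇒  m = (-11)² − 170·13 = -2089
m = -2089 < 0,  v_rel·d = -11 < 0  ⇒  outside

inside=no margin=-2089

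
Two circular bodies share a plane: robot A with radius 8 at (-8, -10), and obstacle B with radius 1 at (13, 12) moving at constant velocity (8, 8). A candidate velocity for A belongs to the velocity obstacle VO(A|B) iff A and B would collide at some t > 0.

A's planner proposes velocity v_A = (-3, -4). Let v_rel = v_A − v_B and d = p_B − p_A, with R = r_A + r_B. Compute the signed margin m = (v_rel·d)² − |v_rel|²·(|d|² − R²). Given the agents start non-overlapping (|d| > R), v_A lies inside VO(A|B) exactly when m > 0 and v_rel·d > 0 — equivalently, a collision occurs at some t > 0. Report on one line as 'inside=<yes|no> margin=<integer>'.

d = (21, 22),  |d|² = 925;  R = 8+1 = 9,  c = 925−9² = 844
v_rel = (-11, -12),  |v_rel|² = 265;  v_rel·d = (-11)·(21) + (-12)·(22) = -495
265·t² + 990·t + 844 = 0  ⇒  m = (-495)² − 265·844 = 21365
m = 21365 > 0,  v_rel·d = -495 < 0  ⇒  outside

inside=no margin=21365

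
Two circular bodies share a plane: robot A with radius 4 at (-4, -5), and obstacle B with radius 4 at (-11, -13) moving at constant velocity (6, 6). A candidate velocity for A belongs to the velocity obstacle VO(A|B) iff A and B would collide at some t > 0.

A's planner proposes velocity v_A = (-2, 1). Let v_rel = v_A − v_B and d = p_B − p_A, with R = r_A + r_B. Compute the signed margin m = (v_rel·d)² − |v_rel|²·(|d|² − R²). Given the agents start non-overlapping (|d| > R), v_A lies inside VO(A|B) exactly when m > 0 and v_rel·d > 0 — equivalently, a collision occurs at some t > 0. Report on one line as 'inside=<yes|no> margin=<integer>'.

d = (-7, -8),  |d|² = 113;  R = 4+4 = 8,  c = 113−8² = 49
v_rel = (-8, -5),  |v_rel|² = 89;  v_rel·d = (-8)·(-7) + (-5)·(-8) = 96
89·t² − 192·t + 49 = 0  ⇒  m = 96² − 89·49 = 4855
m = 4855 > 0,  v_rel·d = 96 > 0  ⇒  inside

inside=yes margin=4855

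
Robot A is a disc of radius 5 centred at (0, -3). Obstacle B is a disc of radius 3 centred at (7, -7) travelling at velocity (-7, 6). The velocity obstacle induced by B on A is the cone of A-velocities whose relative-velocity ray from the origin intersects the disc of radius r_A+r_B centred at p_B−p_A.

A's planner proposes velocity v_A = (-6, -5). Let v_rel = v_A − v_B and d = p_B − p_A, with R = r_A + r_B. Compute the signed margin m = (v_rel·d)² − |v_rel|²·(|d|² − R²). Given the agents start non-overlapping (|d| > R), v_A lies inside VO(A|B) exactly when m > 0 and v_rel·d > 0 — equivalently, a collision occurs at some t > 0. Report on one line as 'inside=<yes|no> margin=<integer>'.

d = (7, -4),  |d|² = 65;  R = 5+3 = 8,  c = 65−8² = 1
v_rel = (1, -11),  |v_rel|² = 122;  v_rel·d = (1)·(7) + (-11)·(-4) = 51
122·t² − 102·t + 1 = 0  ⇒  m = 51² − 122·1 = 2479
m = 2479 > 0,  v_rel·d = 51 > 0  ⇒  inside

inside=yes margin=2479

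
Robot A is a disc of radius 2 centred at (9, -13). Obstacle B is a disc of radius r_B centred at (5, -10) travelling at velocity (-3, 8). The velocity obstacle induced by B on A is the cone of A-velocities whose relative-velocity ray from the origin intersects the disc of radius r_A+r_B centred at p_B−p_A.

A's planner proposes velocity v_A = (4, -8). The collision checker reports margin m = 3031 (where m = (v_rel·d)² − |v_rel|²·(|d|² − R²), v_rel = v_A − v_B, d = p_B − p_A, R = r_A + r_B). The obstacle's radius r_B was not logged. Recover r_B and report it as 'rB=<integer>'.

m = 3031
d = (-4, 3);  v_rel = (7, -16),  |v_rel|² = 305
v_rel×d = (7)·(3) − (-16)·(-4) = -43
since m = R²·305 − (-43)²:  R² = (1849 + 3031) / 305 = 16
R = √16 = 4  ⇒  r_B = 4 − 2 = 2

rB=2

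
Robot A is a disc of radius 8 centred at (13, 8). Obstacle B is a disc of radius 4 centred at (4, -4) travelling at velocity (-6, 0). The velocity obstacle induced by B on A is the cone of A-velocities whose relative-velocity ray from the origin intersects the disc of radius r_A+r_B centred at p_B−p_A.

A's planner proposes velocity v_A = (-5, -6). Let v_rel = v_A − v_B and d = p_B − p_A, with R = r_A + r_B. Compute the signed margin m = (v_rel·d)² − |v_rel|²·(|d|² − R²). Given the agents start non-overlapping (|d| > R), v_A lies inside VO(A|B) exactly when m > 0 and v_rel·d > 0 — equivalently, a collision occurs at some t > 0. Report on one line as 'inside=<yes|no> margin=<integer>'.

d = (-9, -12),  |d|² = 225;  R = 8+4 = 12,  c = 225−12² = 81
v_rel = (1, -6),  |v_rel|² = 37;  v_rel·d = (1)·(-9) + (-6)·(-12) = 63
37·t² − 126·t + 81 = 0  ⇒  m = 63² − 37·81 = 972
m = 972 > 0,  v_rel·d = 63 > 0  ⇒  inside

inside=yes margin=972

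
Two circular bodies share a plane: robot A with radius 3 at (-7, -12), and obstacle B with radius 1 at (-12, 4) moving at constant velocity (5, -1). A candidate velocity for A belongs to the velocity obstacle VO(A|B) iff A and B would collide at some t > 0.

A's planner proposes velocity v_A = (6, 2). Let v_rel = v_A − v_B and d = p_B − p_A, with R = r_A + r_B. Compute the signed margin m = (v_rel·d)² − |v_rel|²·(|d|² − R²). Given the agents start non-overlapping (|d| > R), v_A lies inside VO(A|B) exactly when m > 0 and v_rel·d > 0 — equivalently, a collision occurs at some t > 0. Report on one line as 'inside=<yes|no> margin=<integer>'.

d = (-5, 16),  |d|² = 281;  R = 3+1 = 4,  c = 281−4² = 265
v_rel = (1, 3),  |v_rel|² = 10;  v_rel·d = (1)·(-5) + (3)·(16) = 43
10·t² − 86·t + 265 = 0  ⇒  m = 43² − 10·265 = -801
m = -801 < 0,  v_rel·d = 43 > 0  ⇒  outside

inside=no margin=-801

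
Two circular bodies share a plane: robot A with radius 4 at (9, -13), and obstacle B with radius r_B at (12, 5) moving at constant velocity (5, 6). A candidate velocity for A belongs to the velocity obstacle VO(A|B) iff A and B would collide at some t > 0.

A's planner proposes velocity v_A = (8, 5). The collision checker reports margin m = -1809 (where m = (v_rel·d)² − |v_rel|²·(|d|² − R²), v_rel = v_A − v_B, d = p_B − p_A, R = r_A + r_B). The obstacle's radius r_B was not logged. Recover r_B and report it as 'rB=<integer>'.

m = -1809
d = (3, 18);  v_rel = (3, -1),  |v_rel|² = 10
v_rel×d = (3)·(18) − (-1)·(3) = 57
since m = R²·10 − 57²:  R² = (3249 + -1809) / 10 = 144
R = √144 = 12  ⇒  r_B = 12 − 4 = 8

rB=8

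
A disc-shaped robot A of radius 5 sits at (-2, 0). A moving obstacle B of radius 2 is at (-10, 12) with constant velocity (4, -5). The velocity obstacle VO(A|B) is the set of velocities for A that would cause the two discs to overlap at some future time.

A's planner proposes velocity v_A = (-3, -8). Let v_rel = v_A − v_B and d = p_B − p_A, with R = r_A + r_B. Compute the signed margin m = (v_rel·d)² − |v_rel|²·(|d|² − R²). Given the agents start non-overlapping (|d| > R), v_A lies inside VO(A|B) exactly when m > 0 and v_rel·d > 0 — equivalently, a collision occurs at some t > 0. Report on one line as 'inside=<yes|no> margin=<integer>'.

d = (-8, 12),  |d|² = 208;  R = 5+2 = 7,  c = 208−7² = 159
v_rel = (-7, -3),  |v_rel|² = 58;  v_rel·d = (-7)·(-8) + (-3)·(12) = 20
58·t² − 40·t + 159 = 0  ⇒  m = 20² − 58·159 = -8822
m = -8822 < 0,  v_rel·d = 20 > 0  ⇒  outside

inside=no margin=-8822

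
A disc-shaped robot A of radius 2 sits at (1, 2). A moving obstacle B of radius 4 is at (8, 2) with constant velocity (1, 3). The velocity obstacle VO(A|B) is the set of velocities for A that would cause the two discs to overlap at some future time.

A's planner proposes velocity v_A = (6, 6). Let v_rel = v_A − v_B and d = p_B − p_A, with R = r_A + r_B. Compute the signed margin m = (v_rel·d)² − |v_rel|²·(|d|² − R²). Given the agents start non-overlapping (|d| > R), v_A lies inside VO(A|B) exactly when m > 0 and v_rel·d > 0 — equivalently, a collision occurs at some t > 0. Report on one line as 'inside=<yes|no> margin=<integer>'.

d = (7, 0),  |d|² = 49;  R = 2+4 = 6,  c = 49−6² = 13
v_rel = (5, 3),  |v_rel|² = 34;  v_rel·d = (5)·(7) + (3)·(0) = 35
34·t² − 70·t + 13 = 0  ⇒  m = 35² − 34·13 = 783
m = 783 > 0,  v_rel·d = 35 > 0  ⇒  inside

inside=yes margin=783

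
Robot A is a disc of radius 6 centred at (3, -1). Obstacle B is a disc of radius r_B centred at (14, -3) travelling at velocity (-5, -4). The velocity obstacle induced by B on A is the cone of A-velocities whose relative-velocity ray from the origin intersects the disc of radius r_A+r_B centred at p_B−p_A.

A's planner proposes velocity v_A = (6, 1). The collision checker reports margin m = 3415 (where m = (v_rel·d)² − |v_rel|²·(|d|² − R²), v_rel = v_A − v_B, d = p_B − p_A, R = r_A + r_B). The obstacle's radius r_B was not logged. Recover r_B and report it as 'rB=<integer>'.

m = 3415
d = (11, -2);  v_rel = (11, 5),  |v_rel|² = 146
v_rel×d = (11)·(-2) − (5)·(11) = -77
since m = R²·146 − (-77)²:  R² = (5929 + 3415) / 146 = 64
R = √64 = 8  ⇒  r_B = 8 − 6 = 2

rB=2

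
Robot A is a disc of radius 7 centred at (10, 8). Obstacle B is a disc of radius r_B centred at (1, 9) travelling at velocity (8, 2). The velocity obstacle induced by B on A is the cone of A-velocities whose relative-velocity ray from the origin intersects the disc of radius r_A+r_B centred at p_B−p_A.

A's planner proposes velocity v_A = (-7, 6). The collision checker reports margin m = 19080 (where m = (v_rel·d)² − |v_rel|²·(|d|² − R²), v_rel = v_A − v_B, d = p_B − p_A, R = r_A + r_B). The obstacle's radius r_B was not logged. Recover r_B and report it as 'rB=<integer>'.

m = 19080
d = (-9, 1);  v_rel = (-15, 4),  |v_rel|² = 241
v_rel×d = (-15)·(1) − (4)·(-9) = 21
since m = R²·241 − 21²:  R² = (441 + 19080) / 241 = 81
R = √81 = 9  ⇒  r_B = 9 − 7 = 2

rB=2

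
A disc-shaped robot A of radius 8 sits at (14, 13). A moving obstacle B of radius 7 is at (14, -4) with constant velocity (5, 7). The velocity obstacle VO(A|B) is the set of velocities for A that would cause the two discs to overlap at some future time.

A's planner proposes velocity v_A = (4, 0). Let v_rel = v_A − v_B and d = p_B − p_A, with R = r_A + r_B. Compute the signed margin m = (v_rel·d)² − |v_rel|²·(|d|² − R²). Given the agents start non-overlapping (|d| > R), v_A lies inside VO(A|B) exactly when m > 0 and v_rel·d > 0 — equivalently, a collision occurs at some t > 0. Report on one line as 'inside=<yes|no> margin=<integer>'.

d = (0, -17),  |d|² = 289;  R = 8+7 = 15,  c = 289−15² = 64
v_rel = (-1, -7),  |v_rel|² = 50;  v_rel·d = (-1)·(0) + (-7)·(-17) = 119
50·t² − 238·t + 64 = 0  ⇒  m = 119² − 50·64 = 10961
m = 10961 > 0,  v_rel·d = 119 > 0  ⇒  inside

inside=yes margin=10961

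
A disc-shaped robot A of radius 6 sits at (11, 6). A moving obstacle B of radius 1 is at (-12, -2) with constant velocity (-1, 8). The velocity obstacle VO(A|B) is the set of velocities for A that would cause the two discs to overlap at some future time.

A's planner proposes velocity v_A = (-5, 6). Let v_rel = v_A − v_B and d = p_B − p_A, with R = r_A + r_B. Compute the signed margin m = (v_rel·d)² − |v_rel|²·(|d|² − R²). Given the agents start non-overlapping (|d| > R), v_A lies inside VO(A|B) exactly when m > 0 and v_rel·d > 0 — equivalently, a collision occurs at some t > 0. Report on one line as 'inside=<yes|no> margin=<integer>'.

d = (-23, -8),  |d|² = 593;  R = 6+1 = 7,  c = 593−7² = 544
v_rel = (-4, -2),  |v_rel|² = 20;  v_rel·d = (-4)·(-23) + (-2)·(-8) = 108
20·t² − 216·t + 544 = 0  ⇒  m = 108² − 20·544 = 784
m = 784 > 0,  v_rel·d = 108 > 0  ⇒  inside

inside=yes margin=784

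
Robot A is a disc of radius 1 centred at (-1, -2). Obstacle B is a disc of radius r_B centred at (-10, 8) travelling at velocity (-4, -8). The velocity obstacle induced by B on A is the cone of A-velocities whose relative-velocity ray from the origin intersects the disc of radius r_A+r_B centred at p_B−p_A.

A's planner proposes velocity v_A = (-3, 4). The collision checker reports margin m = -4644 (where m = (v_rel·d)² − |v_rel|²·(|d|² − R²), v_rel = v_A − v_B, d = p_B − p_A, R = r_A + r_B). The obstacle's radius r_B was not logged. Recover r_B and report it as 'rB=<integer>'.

m = -4644
d = (-9, 10);  v_rel = (1, 12),  |v_rel|² = 145
v_rel×d = (1)·(10) − (12)·(-9) = 118
since m = R²·145 − 118²:  R² = (13924 + -4644) / 145 = 64
R = √64 = 8  ⇒  r_B = 8 − 1 = 7

rB=7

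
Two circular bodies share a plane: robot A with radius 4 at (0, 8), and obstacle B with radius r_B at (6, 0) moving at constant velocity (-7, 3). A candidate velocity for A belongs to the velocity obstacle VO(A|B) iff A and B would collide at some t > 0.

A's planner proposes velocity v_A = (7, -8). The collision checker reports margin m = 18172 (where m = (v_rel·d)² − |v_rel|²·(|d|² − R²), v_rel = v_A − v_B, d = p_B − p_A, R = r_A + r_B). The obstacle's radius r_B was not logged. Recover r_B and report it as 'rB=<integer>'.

m = 18172
d = (6, -8);  v_rel = (14, -11),  |v_rel|² = 317
v_rel×d = (14)·(-8) − (-11)·(6) = -46
since m = R²·317 − (-46)²:  R² = (2116 + 18172) / 317 = 64
R = √64 = 8  ⇒  r_B = 8 − 4 = 4

rB=4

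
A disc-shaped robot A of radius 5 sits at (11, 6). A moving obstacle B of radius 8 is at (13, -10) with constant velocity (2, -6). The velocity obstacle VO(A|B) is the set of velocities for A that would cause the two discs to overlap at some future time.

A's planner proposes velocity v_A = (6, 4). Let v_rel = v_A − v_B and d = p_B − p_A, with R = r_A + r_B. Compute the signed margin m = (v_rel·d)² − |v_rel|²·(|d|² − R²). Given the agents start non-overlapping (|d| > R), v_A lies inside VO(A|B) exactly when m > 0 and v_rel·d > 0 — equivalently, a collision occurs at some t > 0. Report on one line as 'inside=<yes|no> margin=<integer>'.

d = (2, -16),  |d|² = 260;  R = 5+8 = 13,  c = 260−13² = 91
v_rel = (4, 10),  |v_rel|² = 116;  v_rel·d = (4)·(2) + (10)·(-16) = -152
116·t² + 304·t + 91 = 0  ⇒  m = (-152)² − 116·91 = 12548
m = 12548 > 0,  v_rel·d = -152 < 0  ⇒  outside

inside=no margin=12548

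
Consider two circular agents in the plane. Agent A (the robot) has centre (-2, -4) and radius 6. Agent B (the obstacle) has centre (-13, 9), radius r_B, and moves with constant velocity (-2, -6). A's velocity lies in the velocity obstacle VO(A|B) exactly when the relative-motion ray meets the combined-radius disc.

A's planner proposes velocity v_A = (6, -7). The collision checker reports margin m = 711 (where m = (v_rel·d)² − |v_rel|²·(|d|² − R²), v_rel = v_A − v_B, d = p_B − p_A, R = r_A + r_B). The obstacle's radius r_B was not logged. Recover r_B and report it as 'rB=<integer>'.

m = 711
d = (-11, 13);  v_rel = (8, -1),  |v_rel|² = 65
v_rel×d = (8)·(13) − (-1)·(-11) = 93
since m = R²·65 − 93²:  R² = (8649 + 711) / 65 = 144
R = √144 = 12  ⇒  r_B = 12 − 6 = 6

rB=6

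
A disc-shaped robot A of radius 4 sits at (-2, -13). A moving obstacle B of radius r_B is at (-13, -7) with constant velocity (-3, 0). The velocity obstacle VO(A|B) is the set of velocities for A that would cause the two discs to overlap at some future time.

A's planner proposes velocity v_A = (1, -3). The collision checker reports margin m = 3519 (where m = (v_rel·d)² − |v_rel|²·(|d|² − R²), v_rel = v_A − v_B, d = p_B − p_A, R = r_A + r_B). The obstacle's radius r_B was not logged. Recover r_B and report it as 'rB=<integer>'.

m = 3519
d = (-11, 6);  v_rel = (4, -3),  |v_rel|² = 25
v_rel×d = (4)·(6) − (-3)·(-11) = -9
since m = R²·25 − (-9)²:  R² = (81 + 3519) / 25 = 144
R = √144 = 12  ⇒  r_B = 12 − 4 = 8

rB=8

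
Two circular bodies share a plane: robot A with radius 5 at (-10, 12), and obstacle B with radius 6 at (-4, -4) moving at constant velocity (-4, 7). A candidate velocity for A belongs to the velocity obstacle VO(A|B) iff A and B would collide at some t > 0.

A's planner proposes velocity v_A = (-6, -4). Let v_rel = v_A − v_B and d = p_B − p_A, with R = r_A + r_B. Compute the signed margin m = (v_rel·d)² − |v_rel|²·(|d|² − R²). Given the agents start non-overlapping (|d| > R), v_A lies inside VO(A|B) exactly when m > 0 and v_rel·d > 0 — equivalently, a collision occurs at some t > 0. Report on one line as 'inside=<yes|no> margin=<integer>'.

d = (6, -16),  |d|² = 292;  R = 5+6 = 11,  c = 292−11² = 171
v_rel = (-2, -11),  |v_rel|² = 125;  v_rel·d = (-2)·(6) + (-11)·(-16) = 164
125·t² − 328·t + 171 = 0  ⇒  m = 164² − 125·171 = 5521
m = 5521 > 0,  v_rel·d = 164 > 0  ⇒  inside

inside=yes margin=5521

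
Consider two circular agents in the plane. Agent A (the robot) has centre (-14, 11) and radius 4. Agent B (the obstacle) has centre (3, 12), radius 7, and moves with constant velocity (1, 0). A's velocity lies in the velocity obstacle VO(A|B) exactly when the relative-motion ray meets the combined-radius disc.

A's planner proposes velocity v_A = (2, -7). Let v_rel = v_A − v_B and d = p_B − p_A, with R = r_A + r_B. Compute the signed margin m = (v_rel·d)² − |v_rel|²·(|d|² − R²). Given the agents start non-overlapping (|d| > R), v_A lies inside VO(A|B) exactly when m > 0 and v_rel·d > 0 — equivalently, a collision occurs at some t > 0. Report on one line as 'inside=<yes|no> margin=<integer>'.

d = (17, 1),  |d|² = 290;  R = 4+7 = 11,  c = 290−11² = 169
v_rel = (1, -7),  |v_rel|² = 50;  v_rel·d = (1)·(17) + (-7)·(1) = 10
50·t² − 20·t + 169 = 0  ⇒  m = 10² − 50·169 = -8350
m = -8350 < 0,  v_rel·d = 10 > 0  ⇒  outside

inside=no margin=-8350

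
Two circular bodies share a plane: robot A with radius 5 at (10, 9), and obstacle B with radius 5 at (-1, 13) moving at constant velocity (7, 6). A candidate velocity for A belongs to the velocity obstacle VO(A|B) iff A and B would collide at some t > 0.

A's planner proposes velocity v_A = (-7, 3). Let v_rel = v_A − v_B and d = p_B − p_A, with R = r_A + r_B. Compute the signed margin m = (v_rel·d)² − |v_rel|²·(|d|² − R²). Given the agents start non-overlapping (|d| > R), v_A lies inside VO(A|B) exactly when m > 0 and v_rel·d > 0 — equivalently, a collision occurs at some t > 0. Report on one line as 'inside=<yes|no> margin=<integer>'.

d = (-11, 4),  |d|² = 137;  R = 5+5 = 10,  c = 137−10² = 37
v_rel = (-14, -3),  |v_rel|² = 205;  v_rel·d = (-14)·(-11) + (-3)·(4) = 142
205·t² − 284·t + 37 = 0  ⇒  m = 142² − 205·37 = 12579
m = 12579 > 0,  v_rel·d = 142 > 0  ⇒  inside

inside=yes margin=12579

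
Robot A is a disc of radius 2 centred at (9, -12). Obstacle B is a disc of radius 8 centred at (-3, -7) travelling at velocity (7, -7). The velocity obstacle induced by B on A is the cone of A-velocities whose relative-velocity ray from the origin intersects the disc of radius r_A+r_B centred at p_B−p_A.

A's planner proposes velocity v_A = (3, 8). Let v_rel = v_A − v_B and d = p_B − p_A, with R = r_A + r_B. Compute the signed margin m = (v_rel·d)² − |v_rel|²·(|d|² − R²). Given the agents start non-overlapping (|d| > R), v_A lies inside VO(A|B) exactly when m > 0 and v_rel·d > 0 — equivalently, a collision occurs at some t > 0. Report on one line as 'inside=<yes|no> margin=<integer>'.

d = (-12, 5),  |d|² = 169;  R = 2+8 = 10,  c = 169−10² = 69
v_rel = (-4, 15),  |v_rel|² = 241;  v_rel·d = (-4)·(-12) + (15)·(5) = 123
241·t² − 246·t + 69 = 0  ⇒  m = 123² − 241·69 = -1500
m = -1500 < 0,  v_rel·d = 123 > 0  ⇒  outside

inside=no margin=-1500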